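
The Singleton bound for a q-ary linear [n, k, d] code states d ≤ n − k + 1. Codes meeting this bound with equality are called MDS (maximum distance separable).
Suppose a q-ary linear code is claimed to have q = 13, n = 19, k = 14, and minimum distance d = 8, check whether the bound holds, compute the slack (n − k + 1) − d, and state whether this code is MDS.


Singleton RHS = n − k + 1 = 6, slack = -2, bound violated (no such code; not MDS).

Singleton bound: d ≤ n − k + 1.
Here n = 19, k = 14, so n − k + 1 = 6.
Given d = 8, check d ≤ 6: NO.
Slack = (n − k + 1) − d = -2.
The slack is negative: d = 8 exceeds n − k + 1 = 6 by 2, so the Singleton bound is violated and no linear [19, 14, 8]_13 code can exist. In particular it is not MDS (MDS requires d = n − k + 1 exactly).
Description: the claimed parameters are [19, 14, 8]_13; such a code would be impossible (violates the Singleton bound).


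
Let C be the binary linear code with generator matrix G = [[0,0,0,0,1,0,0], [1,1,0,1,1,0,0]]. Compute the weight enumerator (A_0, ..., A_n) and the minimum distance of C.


Weight distribution: A_0 = 1, A_1 = 1, A_3 = 1, A_4 = 1. Minimum distance d = 1.

Enumerate all 2^2 = 4 messages m ∈ F_2^2.
For each, compute codeword c = mG in F_2^7, then tally its weight.
  m = 00 → c = 0000000, weight = 0.
  m = 10 → c = 0000100, weight = 1.
  m = 01 → c = 1101100, weight = 4.
  m = 11 → c = 1101000, weight = 3.
Tally weights:
  weight 0: 1 codewords.
  weight 1: 1 codewords.
  weight 3: 1 codewords.
  weight 4: 1 codewords.
Minimum distance d = smallest w > 0 with A_w > 0 = 1.
Sanity: Σ A_w = 4 = 2^2 = 4 ✓.


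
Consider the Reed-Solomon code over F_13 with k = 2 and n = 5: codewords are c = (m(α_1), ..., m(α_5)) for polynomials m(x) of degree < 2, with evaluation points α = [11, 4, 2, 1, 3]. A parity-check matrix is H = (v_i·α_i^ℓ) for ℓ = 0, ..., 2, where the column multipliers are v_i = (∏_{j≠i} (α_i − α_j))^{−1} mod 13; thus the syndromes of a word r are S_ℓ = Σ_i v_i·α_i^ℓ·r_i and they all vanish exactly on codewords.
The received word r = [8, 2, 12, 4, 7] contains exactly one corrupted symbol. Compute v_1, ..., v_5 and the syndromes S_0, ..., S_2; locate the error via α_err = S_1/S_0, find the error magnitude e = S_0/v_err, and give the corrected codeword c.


S = (6, 1, 11), error at position 1, error magnitude e = 2, c = [6, 2, 12, 4, 7].

Step 1: column multipliers v_i = (∏_{j≠i}(α_i − α_j))^{−1} mod 13.
  i = 1 (α = 11): (11−4)(11−2)(11−1)(11−3) = 7·9·10·8 = 5040 ≡ 9, so v_1 = 9^{−1} = 3 (mod 13).
  i = 2 (α = 4): (4−11)(4−2)(4−1)(4−3) = (−7)·2·3·1 = −42 ≡ 10, so v_2 = 10^{−1} = 4 (mod 13).
  i = 3 (α = 2): (2−11)(2−4)(2−1)(2−3) = (−9)·(−2)·1·(−1) = −18 ≡ 8, so v_3 = 8^{−1} = 5 (mod 13).
  i = 4 (α = 1): (1−11)(1−4)(1−2)(1−3) = (−10)·(−3)·(−1)·(−2) = 60 ≡ 8, so v_4 = 8^{−1} = 5 (mod 13).
  i = 5 (α = 3): (3−11)(3−4)(3−2)(3−1) = (−8)·(−1)·1·2 = 16 ≡ 3, so v_5 = 3^{−1} = 9 (mod 13).
  v = [3, 4, 5, 5, 9].
Step 2: syndromes of r = [8, 2, 12, 4, 7] (all sums mod 13).
  S_0 = Σ v_i r_i = 3·8 + 4·2 + 5·12 + 5·4 + 9·7 = 175 ≡ 6.
  S_1 = Σ v_i α_i r_i = 3·11·8 + 4·4·2 + 5·2·12 + 5·1·4 + 9·3·7 = 625 ≡ 1.
  α_i^2 mod 13 = [4, 3, 4, 1, 9].
  S_2 = Σ v_i α_i^2 r_i = 3·4·8 + 4·3·2 + 5·4·12 + 5·1·4 + 9·9·7 = 947 ≡ 11.
  S = (6, 1, 11) ≠ 0, so r is not a codeword (an error is present).
Step 3: locate the error. For a single error e at position i, S_ℓ = v_i·e·α_i^ℓ, so α_err = S_1/S_0.
  S_0^{−1} = 6^{−1} = 11 (mod 13), so α_err = 1·11 = 11 ≡ 11 = α_1. Error position i = 1.
  Consistency check: S_2/S_1 = 11·1 = 11 ≡ 11 = α_err ✓ (single-error assumption holds).
Step 4: error magnitude e = S_0/v_1 = S_0·∏_{j≠1}(α_1 − α_j) = 6·9 = 54 ≡ 2 (mod 13).
Step 5: correct position 1: c_1 = r_1 − e = 8 − 2 ≡ 6 (mod 13). Hence c = [6, 2, 12, 4, 7].
  Check: interpolating c through the α_i gives m(x) = 9 + 8·x (degree < 2) with m(α_i) = c_i for every i, so c is indeed a codeword.


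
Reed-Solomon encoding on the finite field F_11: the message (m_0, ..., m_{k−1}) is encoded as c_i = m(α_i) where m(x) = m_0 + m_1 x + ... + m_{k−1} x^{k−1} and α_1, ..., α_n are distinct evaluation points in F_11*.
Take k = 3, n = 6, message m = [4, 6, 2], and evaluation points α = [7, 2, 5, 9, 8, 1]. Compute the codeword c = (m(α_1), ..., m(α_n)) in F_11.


c = [1, 2, 7, 0, 4, 1]

Message polynomial: m(x) = 4 + 6·x + 2·x^2 (mod 11).
For each evaluation point α_i, compute m(α_i) mod 11:
  α_1 = 7: Horner steps 2 → 9 → 1, so m(7) = 1.
  α_2 = 2: Horner steps 2 → 10 → 2, so m(2) = 2.
  α_3 = 5: Horner steps 2 → 5 → 7, so m(5) = 7.
  α_4 = 9: Horner steps 2 → 2 → 0, so m(9) = 0.
  α_5 = 8: Horner steps 2 → 0 → 4, so m(8) = 4.
  α_6 = 1: Horner steps 2 → 8 → 1, so m(1) = 1.
Codeword c = [1, 2, 7, 0, 4, 1] ∈ F_11^6.


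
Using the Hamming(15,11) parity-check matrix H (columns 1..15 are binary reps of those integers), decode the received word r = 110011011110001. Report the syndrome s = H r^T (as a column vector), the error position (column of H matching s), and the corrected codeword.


s = (1, 1, 1, 1)^T, error position = 15, corrected codeword c = 110011011110000

Compute s = H r^T mod 2 one row at a time:
  s_1 = 1 + 1 + 1 + 1 + 0 + 0 + 0 + 1 = 5 ≡ 1 (mod 2).
  s_2 = 0 + 1 + 1 + 0 + 0 + 0 + 0 + 1 = 3 ≡ 1 (mod 2).
  s_3 = 1 + 0 + 1 + 0 + 1 + 1 + 0 + 1 = 5 ≡ 1 (mod 2).
  s_4 = 1 + 0 + 1 + 0 + 1 + 1 + 0 + 1 = 5 ≡ 1 (mod 2).
s = (1, 1, 1, 1)^T — this equals column 15 of H (binary 1111), so error is at position 15.
Correct: flip bit 15 of r = 110011011110001 to get c = 110011011110000.


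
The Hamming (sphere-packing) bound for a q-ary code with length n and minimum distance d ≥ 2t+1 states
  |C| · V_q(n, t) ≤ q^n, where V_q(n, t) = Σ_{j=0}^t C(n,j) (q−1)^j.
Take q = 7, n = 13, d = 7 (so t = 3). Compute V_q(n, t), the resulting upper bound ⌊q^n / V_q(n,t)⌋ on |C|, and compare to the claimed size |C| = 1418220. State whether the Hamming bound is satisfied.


V_q(n, t) = 64663, q^n = 96889010407, Hamming bound = 1498368, |C| = 1418220 ≤ bound (satisfied).

Step 1: Compute V_q(n, t) = Σ_{j=0}^3 C(n, j) (q−1)^j.
  j = 0: C(13,0)·(6)^0 = 1·1 = 1.
  j = 1: C(13,1)·(6)^1 = 13·6 = 78.
  j = 2: C(13,2)·(6)^2 = 78·36 = 2808.
  j = 3: C(13,3)·(6)^3 = 286·216 = 61776.
  V_q(n, t) = 1 + 78 + 2808 + 61776 = 64663.
Step 2: q^n = 7^13 = 96889010407.
Step 3: Hamming bound ⌊q^n / V_q(n,t)⌋ = ⌊96889010407/64663⌋ = 1498368.
Step 4: Compare |C| = 1418220 to 1498368: satisfied.
The claimed |C| lies below the Hamming bound.


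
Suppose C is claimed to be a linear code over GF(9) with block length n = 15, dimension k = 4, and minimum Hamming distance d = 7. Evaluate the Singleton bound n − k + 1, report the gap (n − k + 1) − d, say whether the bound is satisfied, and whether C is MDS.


Singleton RHS = n − k + 1 = 12, slack = 5, bound satisfied, not MDS.

Singleton bound: d ≤ n − k + 1.
Here n = 15, k = 4, so n − k + 1 = 12.
Given d = 7, check d ≤ 12: YES.
Slack = (n − k + 1) − d = 5.
The code is NOT MDS (slack = 5 > 0).
Description: the claimed parameters are [15, 4, 7]_9; such a code would be non-MDS.


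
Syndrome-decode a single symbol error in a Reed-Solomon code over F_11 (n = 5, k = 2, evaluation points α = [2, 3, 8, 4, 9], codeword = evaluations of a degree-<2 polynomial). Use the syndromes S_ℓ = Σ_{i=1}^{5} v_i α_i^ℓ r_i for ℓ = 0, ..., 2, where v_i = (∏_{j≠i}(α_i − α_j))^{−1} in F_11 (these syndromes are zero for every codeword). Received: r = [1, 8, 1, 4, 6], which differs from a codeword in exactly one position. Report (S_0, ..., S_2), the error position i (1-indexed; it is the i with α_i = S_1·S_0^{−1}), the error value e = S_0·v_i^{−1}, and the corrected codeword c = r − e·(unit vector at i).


S = (2, 5, 7), error at position 3, error magnitude e = 2, c = [1, 8, 10, 4, 6].

Step 1: column multipliers v_i = (∏_{j≠i}(α_i − α_j))^{−1} mod 11.
  i = 1 (α = 2): (2−3)(2−8)(2−4)(2−9) = (−1)·(−6)·(−2)·(−7) = 84 ≡ 7, so v_1 = 7^{−1} = 8 (mod 11).
  i = 2 (α = 3): (3−2)(3−8)(3−4)(3−9) = 1·(−5)·(−1)·(−6) = −30 ≡ 3, so v_2 = 3^{−1} = 4 (mod 11).
  i = 3 (α = 8): (8−2)(8−3)(8−4)(8−9) = 6·5·4·(−1) = −120 ≡ 1, so v_3 = 1^{−1} = 1 (mod 11).
  i = 4 (α = 4): (4−2)(4−3)(4−8)(4−9) = 2·1·(−4)·(−5) = 40 ≡ 7, so v_4 = 7^{−1} = 8 (mod 11).
  i = 5 (α = 9): (9−2)(9−3)(9−8)(9−4) = 7·6·1·5 = 210 ≡ 1, so v_5 = 1^{−1} = 1 (mod 11).
  v = [8, 4, 1, 8, 1].
Step 2: syndromes of r = [1, 8, 1, 4, 6] (all sums mod 11).
  S_0 = Σ v_i r_i = 8·1 + 4·8 + 1·1 + 8·4 + 1·6 = 79 ≡ 2.
  S_1 = Σ v_i α_i r_i = 8·2·1 + 4·3·8 + 1·8·1 + 8·4·4 + 1·9·6 = 302 ≡ 5.
  α_i^2 mod 11 = [4, 9, 9, 5, 4].
  S_2 = Σ v_i α_i^2 r_i = 8·4·1 + 4·9·8 + 1·9·1 + 8·5·4 + 1·4·6 = 513 ≡ 7.
  S = (2, 5, 7) ≠ 0, so r is not a codeword (an error is present).
Step 3: locate the error. For a single error e at position i, S_ℓ = v_i·e·α_i^ℓ, so α_err = S_1/S_0.
  S_0^{−1} = 2^{−1} = 6 (mod 11), so α_err = 5·6 = 30 ≡ 8 = α_3. Error position i = 3.
  Consistency check: S_2/S_1 = 7·9 = 63 ≡ 8 = α_err ✓ (single-error assumption holds).
Step 4: error magnitude e = S_0/v_3 = S_0·∏_{j≠3}(α_3 − α_j) = 2·1 = 2 ≡ 2 (mod 11).
Step 5: correct position 3: c_3 = r_3 − e = 1 − 2 ≡ 10 (mod 11). Hence c = [1, 8, 10, 4, 6].
  Check: interpolating c through the α_i gives m(x) = 9 + 7·x (degree < 2) with m(α_i) = c_i for every i, so c is indeed a codeword.


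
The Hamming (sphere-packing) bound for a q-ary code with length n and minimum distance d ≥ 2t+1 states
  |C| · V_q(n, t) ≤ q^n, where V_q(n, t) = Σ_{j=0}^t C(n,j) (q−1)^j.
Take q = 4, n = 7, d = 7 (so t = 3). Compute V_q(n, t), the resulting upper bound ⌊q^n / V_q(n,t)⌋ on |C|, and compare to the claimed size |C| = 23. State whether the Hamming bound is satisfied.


V_q(n, t) = 1156, q^n = 16384, Hamming bound = 14, |C| = 23 > bound (violated).

Step 1: Compute V_q(n, t) = Σ_{j=0}^3 C(n, j) (q−1)^j.
  j = 0: C(7,0)·(3)^0 = 1·1 = 1.
  j = 1: C(7,1)·(3)^1 = 7·3 = 21.
  j = 2: C(7,2)·(3)^2 = 21·9 = 189.
  j = 3: C(7,3)·(3)^3 = 35·27 = 945.
  V_q(n, t) = 1 + 21 + 189 + 945 = 1156.
Step 2: q^n = 4^7 = 16384.
Step 3: Hamming bound ⌊q^n / V_q(n,t)⌋ = ⌊16384/1156⌋ = 14.
Step 4: Compare |C| = 23 to 14: violated.
The claimed |C| lies above the Hamming bound, so no 4-ary code of length 7 with d ≥ 7 can have 23 codewords.


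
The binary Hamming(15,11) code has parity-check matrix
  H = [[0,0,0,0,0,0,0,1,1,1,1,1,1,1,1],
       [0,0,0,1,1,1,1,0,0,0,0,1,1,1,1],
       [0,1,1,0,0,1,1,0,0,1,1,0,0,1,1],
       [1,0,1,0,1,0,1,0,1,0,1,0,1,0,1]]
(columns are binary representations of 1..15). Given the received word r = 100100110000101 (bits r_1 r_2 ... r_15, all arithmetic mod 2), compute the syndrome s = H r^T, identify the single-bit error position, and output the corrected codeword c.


s = (1, 0, 0, 0)^T, error position = 8, corrected codeword c = 100100100000101

Compute s = H r^T mod 2 one row at a time:
  s_1 = 1 + 0 + 0 + 0 + 0 + 1 + 0 + 1 = 3 ≡ 1 (mod 2).
  s_2 = 1 + 0 + 0 + 1 + 0 + 1 + 0 + 1 = 4 ≡ 0 (mod 2).
  s_3 = 0 + 0 + 0 + 1 + 0 + 0 + 0 + 1 = 2 ≡ 0 (mod 2).
  s_4 = 1 + 0 + 0 + 1 + 0 + 0 + 1 + 1 = 4 ≡ 0 (mod 2).
s = (1, 0, 0, 0)^T — this equals column 8 of H (binary 1000), so error is at position 8.
Correct: flip bit 8 of r = 100100110000101 to get c = 100100100000101.


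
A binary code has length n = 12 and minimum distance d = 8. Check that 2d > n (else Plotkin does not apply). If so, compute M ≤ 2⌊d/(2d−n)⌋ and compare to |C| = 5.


Plotkin bound M ≤ 4; given |C| = 5 > bound (violated).

Check applicability: 2d = 16, n = 12.
2d − n = 4 > 0, so Plotkin applies.
Compute d/(2d−n) = 8/4 ≈ 2.0000.
⌊d/(2d−n)⌋ = 2.
Plotkin bound: M ≤ 2·2 = 4.
Given |C| = 5, check: VIOLATED.
This |C| is above the Plotkin bound, so no binary code with n = 12, d = 8 and 5 codewords exists.


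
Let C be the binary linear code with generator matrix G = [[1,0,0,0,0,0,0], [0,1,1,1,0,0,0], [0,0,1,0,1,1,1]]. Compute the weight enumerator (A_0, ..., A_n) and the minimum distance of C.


Weight distribution: A_0 = 1, A_1 = 1, A_3 = 1, A_4 = 2, A_5 = 2, A_6 = 1. Minimum distance d = 1.

Enumerate all 2^3 = 8 messages m ∈ F_2^3.
For each, compute codeword c = mG in F_2^7, then tally its weight.
  m = 000 → c = 0000000, weight = 0.
  m = 100 → c = 1000000, weight = 1.
  m = 010 → c = 0111000, weight = 3.
  m = 110 → c = 1111000, weight = 4.
  m = 001 → c = 0010111, weight = 4.
  m = 101 → c = 1010111, weight = 5.
  m = 011 → c = 0101111, weight = 5.
  m = 111 → c = 1101111, weight = 6.
Tally weights:
  weight 0: 1 codewords.
  weight 1: 1 codewords.
  weight 3: 1 codewords.
  weight 4: 2 codewords.
  weight 5: 2 codewords.
  weight 6: 1 codewords.
Minimum distance d = smallest w > 0 with A_w > 0 = 1.
Sanity: Σ A_w = 8 = 2^3 = 8 ✓.


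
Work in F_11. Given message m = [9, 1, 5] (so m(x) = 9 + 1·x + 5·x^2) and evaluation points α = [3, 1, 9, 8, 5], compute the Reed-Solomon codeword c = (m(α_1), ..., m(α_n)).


c = [2, 4, 5, 7, 7]

Message polynomial: m(x) = 9 + 1·x + 5·x^2 (mod 11).
For each evaluation point α_i, compute m(α_i) mod 11:
  α_1 = 3: Horner steps 5 → 5 → 2, so m(3) = 2.
  α_2 = 1: Horner steps 5 → 6 → 4, so m(1) = 4.
  α_3 = 9: Horner steps 5 → 2 → 5, so m(9) = 5.
  α_4 = 8: Horner steps 5 → 8 → 7, so m(8) = 7.
  α_5 = 5: Horner steps 5 → 4 → 7, so m(5) = 7.
Codeword c = [2, 4, 5, 7, 7] ∈ F_11^5.


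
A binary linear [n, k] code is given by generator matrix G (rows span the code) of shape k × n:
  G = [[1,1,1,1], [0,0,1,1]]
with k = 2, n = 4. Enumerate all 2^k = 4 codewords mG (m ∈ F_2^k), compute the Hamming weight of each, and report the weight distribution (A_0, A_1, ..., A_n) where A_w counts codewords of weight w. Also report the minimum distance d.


Weight distribution: A_0 = 1, A_2 = 2, A_4 = 1. Minimum distance d = 2.

Enumerate all 2^2 = 4 messages m ∈ F_2^2.
For each, compute codeword c = mG in F_2^4, then tally its weight.
  m = 00 → c = 0000, weight = 0.
  m = 10 → c = 1111, weight = 4.
  m = 01 → c = 0011, weight = 2.
  m = 11 → c = 1100, weight = 2.
Tally weights:
  weight 0: 1 codewords.
  weight 2: 2 codewords.
  weight 4: 1 codewords.
Minimum distance d = smallest w > 0 with A_w > 0 = 2.
Sanity: Σ A_w = 4 = 2^2 = 4 ✓.


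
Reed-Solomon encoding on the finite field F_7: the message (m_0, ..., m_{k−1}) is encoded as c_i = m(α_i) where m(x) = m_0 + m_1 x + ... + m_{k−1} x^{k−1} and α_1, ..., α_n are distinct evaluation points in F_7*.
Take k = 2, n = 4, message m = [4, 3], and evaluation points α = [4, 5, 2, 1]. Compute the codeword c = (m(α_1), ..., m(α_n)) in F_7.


c = [2, 5, 3, 0]

Message polynomial: m(x) = 4 + 3·x (mod 7).
For each evaluation point α_i, compute m(α_i) mod 7:
  α_1 = 4: Horner steps 3 → 2, so m(4) = 2.
  α_2 = 5: Horner steps 3 → 5, so m(5) = 5.
  α_3 = 2: Horner steps 3 → 3, so m(2) = 3.
  α_4 = 1: Horner steps 3 → 0, so m(1) = 0.
Codeword c = [2, 5, 3, 0] ∈ F_7^4.


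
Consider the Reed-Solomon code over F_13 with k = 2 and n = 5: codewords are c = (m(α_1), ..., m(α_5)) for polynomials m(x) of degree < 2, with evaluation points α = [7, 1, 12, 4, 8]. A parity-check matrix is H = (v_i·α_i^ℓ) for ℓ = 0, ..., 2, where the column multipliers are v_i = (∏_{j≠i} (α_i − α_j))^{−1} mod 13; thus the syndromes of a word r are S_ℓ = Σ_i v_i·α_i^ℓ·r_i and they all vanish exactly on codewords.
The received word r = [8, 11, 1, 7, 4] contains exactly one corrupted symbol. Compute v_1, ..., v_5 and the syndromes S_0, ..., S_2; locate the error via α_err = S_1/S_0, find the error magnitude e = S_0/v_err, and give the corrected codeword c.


S = (12, 12, 12), error at position 2, error magnitude e = 5, c = [8, 6, 1, 7, 4].

Step 1: column multipliers v_i = (∏_{j≠i}(α_i − α_j))^{−1} mod 13.
  i = 1 (α = 7): (7−1)(7−12)(7−4)(7−8) = 6·(−5)·3·(−1) = 90 ≡ 12, so v_1 = 12^{−1} = 12 (mod 13).
  i = 2 (α = 1): (1−7)(1−12)(1−4)(1−8) = (−6)·(−11)·(−3)·(−7) = 1386 ≡ 8, so v_2 = 8^{−1} = 5 (mod 13).
  i = 3 (α = 12): (12−7)(12−1)(12−4)(12−8) = 5·11·8·4 = 1760 ≡ 5, so v_3 = 5^{−1} = 8 (mod 13).
  i = 4 (α = 4): (4−7)(4−1)(4−12)(4−8) = (−3)·3·(−8)·(−4) = −288 ≡ 11, so v_4 = 11^{−1} = 6 (mod 13).
  i = 5 (α = 8): (8−7)(8−1)(8−12)(8−4) = 1·7·(−4)·4 = −112 ≡ 5, so v_5 = 5^{−1} = 8 (mod 13).
  v = [12, 5, 8, 6, 8].
Step 2: syndromes of r = [8, 11, 1, 7, 4] (all sums mod 13).
  S_0 = Σ v_i r_i = 12·8 + 5·11 + 8·1 + 6·7 + 8·4 = 233 ≡ 12.
  S_1 = Σ v_i α_i r_i = 12·7·8 + 5·1·11 + 8·12·1 + 6·4·7 + 8·8·4 = 1247 ≡ 12.
  α_i^2 mod 13 = [10, 1, 1, 3, 12].
  S_2 = Σ v_i α_i^2 r_i = 12·10·8 + 5·1·11 + 8·1·1 + 6·3·7 + 8·12·4 = 1533 ≡ 12.
  S = (12, 12, 12) ≠ 0, so r is not a codeword (an error is present).
Step 3: locate the error. For a single error e at position i, S_ℓ = v_i·e·α_i^ℓ, so α_err = S_1/S_0.
  S_0^{−1} = 12^{−1} = 12 (mod 13), so α_err = 12·12 = 144 ≡ 1 = α_2. Error position i = 2.
  Consistency check: S_2/S_1 = 12·12 = 144 ≡ 1 = α_err ✓ (single-error assumption holds).
Step 4: error magnitude e = S_0/v_2 = S_0·∏_{j≠2}(α_2 − α_j) = 12·8 = 96 ≡ 5 (mod 13).
Step 5: correct position 2: c_2 = r_2 − e = 11 − 5 ≡ 6 (mod 13). Hence c = [8, 6, 1, 7, 4].
  Check: interpolating c through the α_i gives m(x) = 10 + 9·x (degree < 2) with m(α_i) = c_i for every i, so c is indeed a codeword.


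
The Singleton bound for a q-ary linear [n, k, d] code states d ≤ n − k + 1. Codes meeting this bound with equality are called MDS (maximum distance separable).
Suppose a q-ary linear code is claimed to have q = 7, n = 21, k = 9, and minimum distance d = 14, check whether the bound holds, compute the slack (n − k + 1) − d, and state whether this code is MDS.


Singleton RHS = n − k + 1 = 13, slack = -1, bound violated (no such code; not MDS).

Singleton bound: d ≤ n − k + 1.
Here n = 21, k = 9, so n − k + 1 = 13.
Given d = 14, check d ≤ 13: NO.
Slack = (n − k + 1) − d = -1.
The slack is negative: d = 14 exceeds n − k + 1 = 13 by 1, so the Singleton bound is violated and no linear [21, 9, 14]_7 code can exist. In particular it is not MDS (MDS requires d = n − k + 1 exactly).
Description: the claimed parameters are [21, 9, 14]_7; such a code would be impossible (violates the Singleton bound).


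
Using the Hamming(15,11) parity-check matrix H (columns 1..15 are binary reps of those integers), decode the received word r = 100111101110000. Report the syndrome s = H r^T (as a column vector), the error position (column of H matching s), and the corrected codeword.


s = (1, 0, 0, 1)^T, error position = 9, corrected codeword c = 100111100110000

Compute s = H r^T mod 2 one row at a time:
  s_1 = 0 + 1 + 1 + 1 + 0 + 0 + 0 + 0 = 3 ≡ 1 (mod 2).
  s_2 = 1 + 1 + 1 + 1 + 0 + 0 + 0 + 0 = 4 ≡ 0 (mod 2).
  s_3 = 0 + 0 + 1 + 1 + 1 + 1 + 0 + 0 = 4 ≡ 0 (mod 2).
  s_4 = 1 + 0 + 1 + 1 + 1 + 1 + 0 + 0 = 5 ≡ 1 (mod 2).
s = (1, 0, 0, 1)^T — this equals column 9 of H (binary 1001), so error is at position 9.
Correct: flip bit 9 of r = 100111101110000 to get c = 100111100110000.


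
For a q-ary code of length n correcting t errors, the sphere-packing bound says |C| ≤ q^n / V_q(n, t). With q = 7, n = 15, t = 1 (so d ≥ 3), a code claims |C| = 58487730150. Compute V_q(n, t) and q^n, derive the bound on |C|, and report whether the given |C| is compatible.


V_q(n, t) = 91, q^n = 4747561509943, Hamming bound = 52171005603, |C| = 58487730150 > bound (violated).

Step 1: Compute V_q(n, t) = Σ_{j=0}^1 C(n, j) (q−1)^j.
  j = 0: C(15,0)·(6)^0 = 1·1 = 1.
  j = 1: C(15,1)·(6)^1 = 15·6 = 90.
  V_q(n, t) = 1 + 90 = 91.
Step 2: q^n = 7^15 = 4747561509943.
Step 3: Hamming bound ⌊q^n / V_q(n,t)⌋ = ⌊4747561509943/91⌋ = 52171005603.
Step 4: Compare |C| = 58487730150 to 52171005603: violated.
The claimed |C| lies above the Hamming bound, so no 7-ary code of length 15 with d ≥ 3 can have 58487730150 codewords.


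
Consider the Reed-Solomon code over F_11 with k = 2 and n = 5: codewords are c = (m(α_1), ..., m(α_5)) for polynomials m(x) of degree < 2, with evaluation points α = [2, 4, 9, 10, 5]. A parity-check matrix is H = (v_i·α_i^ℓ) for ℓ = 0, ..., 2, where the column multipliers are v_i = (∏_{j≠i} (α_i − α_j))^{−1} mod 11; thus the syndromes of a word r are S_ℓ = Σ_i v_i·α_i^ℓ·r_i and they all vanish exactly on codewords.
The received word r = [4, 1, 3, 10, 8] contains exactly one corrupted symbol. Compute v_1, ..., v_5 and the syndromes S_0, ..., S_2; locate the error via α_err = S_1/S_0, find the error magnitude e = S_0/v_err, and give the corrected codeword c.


S = (1, 2, 4), error at position 1, error magnitude e = 6, c = [9, 1, 3, 10, 8].

Step 1: column multipliers v_i = (∏_{j≠i}(α_i − α_j))^{−1} mod 11.
  i = 1 (α = 2): (2−4)(2−9)(2−10)(2−5) = (−2)·(−7)·(−8)·(−3) = 336 ≡ 6, so v_1 = 6^{−1} = 2 (mod 11).
  i = 2 (α = 4): (4−2)(4−9)(4−10)(4−5) = 2·(−5)·(−6)·(−1) = −60 ≡ 6, so v_2 = 6^{−1} = 2 (mod 11).
  i = 3 (α = 9): (9−2)(9−4)(9−10)(9−5) = 7·5·(−1)·4 = −140 ≡ 3, so v_3 = 3^{−1} = 4 (mod 11).
  i = 4 (α = 10): (10−2)(10−4)(10−9)(10−5) = 8·6·1·5 = 240 ≡ 9, so v_4 = 9^{−1} = 5 (mod 11).
  i = 5 (α = 5): (5−2)(5−4)(5−9)(5−10) = 3·1·(−4)·(−5) = 60 ≡ 5, so v_5 = 5^{−1} = 9 (mod 11).
  v = [2, 2, 4, 5, 9].
Step 2: syndromes of r = [4, 1, 3, 10, 8] (all sums mod 11).
  S_0 = Σ v_i r_i = 2·4 + 2·1 + 4·3 + 5·10 + 9·8 = 144 ≡ 1.
  S_1 = Σ v_i α_i r_i = 2·2·4 + 2·4·1 + 4·9·3 + 5·10·10 + 9·5·8 = 992 ≡ 2.
  α_i^2 mod 11 = [4, 5, 4, 1, 3].
  S_2 = Σ v_i α_i^2 r_i = 2·4·4 + 2·5·1 + 4·4·3 + 5·1·10 + 9·3·8 = 356 ≡ 4.
  S = (1, 2, 4) ≠ 0, so r is not a codeword (an error is present).
Step 3: locate the error. For a single error e at position i, S_ℓ = v_i·e·α_i^ℓ, so α_err = S_1/S_0.
  S_0^{−1} = 1^{−1} = 1 (mod 11), so α_err = 2·1 = 2 ≡ 2 = α_1. Error position i = 1.
  Consistency check: S_2/S_1 = 4·6 = 24 ≡ 2 = α_err ✓ (single-error assumption holds).
Step 4: error magnitude e = S_0/v_1 = S_0·∏_{j≠1}(α_1 − α_j) = 1·6 = 6 ≡ 6 (mod 11).
Step 5: correct position 1: c_1 = r_1 − e = 4 − 6 ≡ 9 (mod 11). Hence c = [9, 1, 3, 10, 8].
  Check: interpolating c through the α_i gives m(x) = 6 + 7·x (degree < 2) with m(α_i) = c_i for every i, so c is indeed a codeword.


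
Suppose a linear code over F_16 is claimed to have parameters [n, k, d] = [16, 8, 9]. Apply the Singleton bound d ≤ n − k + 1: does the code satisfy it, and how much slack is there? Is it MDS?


Singleton RHS = n − k + 1 = 9, slack = 0, bound satisfied, MDS.

Singleton bound: d ≤ n − k + 1.
Here n = 16, k = 8, so n − k + 1 = 9.
Given d = 9, check d ≤ 9: YES.
Slack = (n − k + 1) − d = 0.
The code is MDS (slack = 0).
Description: the claimed parameters are [16, 8, 9]_16; such a code would be MDS (meets Singleton bound).


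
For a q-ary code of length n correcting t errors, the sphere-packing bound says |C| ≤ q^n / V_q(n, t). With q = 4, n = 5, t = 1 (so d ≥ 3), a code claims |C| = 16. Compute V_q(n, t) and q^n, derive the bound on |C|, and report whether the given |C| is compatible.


V_q(n, t) = 16, q^n = 1024, Hamming bound = 64, |C| = 16 ≤ bound (satisfied).

Step 1: Compute V_q(n, t) = Σ_{j=0}^1 C(n, j) (q−1)^j.
  j = 0: C(5,0)·(3)^0 = 1·1 = 1.
  j = 1: C(5,1)·(3)^1 = 5·3 = 15.
  V_q(n, t) = 1 + 15 = 16.
Step 2: q^n = 4^5 = 1024.
Step 3: Hamming bound ⌊q^n / V_q(n,t)⌋ = ⌊1024/16⌋ = 64.
Step 4: Compare |C| = 16 to 64: satisfied.
The claimed |C| lies below the Hamming bound.


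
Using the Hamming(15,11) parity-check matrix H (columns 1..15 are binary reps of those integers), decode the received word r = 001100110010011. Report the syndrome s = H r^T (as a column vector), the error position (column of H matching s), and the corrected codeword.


s = (0, 0, 1, 0)^T, error position = 2, corrected codeword c = 011100110010011

Compute s = H r^T mod 2 one row at a time:
  s_1 = 1 + 0 + 0 + 1 + 0 + 0 + 1 + 1 = 4 ≡ 0 (mod 2).
  s_2 = 1 + 0 + 0 + 1 + 0 + 0 + 1 + 1 = 4 ≡ 0 (mod 2).
  s_3 = 0 + 1 + 0 + 1 + 0 + 1 + 1 + 1 = 5 ≡ 1 (mod 2).
  s_4 = 0 + 1 + 0 + 1 + 0 + 1 + 0 + 1 = 4 ≡ 0 (mod 2).
s = (0, 0, 1, 0)^T — this equals column 2 of H (binary 0010), so error is at position 2.
Correct: flip bit 2 of r = 001100110010011 to get c = 011100110010011.


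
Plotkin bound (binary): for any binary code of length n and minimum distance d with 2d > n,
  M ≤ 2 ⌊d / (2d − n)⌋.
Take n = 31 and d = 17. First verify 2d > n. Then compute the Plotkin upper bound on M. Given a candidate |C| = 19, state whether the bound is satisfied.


Plotkin bound M ≤ 10; given |C| = 19 > bound (violated).

Check applicability: 2d = 34, n = 31.
2d − n = 3 > 0, so Plotkin applies.
Compute d/(2d−n) = 17/3 ≈ 5.6667.
⌊d/(2d−n)⌋ = 5.
Plotkin bound: M ≤ 2·5 = 10.
Given |C| = 19, check: VIOLATED.
This |C| is above the Plotkin bound, so no binary code with n = 31, d = 17 and 19 codewords exists.


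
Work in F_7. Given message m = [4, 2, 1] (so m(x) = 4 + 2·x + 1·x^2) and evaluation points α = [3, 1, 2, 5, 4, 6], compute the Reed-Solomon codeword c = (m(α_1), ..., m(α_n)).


c = [5, 0, 5, 4, 0, 3]

Message polynomial: m(x) = 4 + 2·x + 1·x^2 (mod 7).
For each evaluation point α_i, compute m(α_i) mod 7:
  α_1 = 3: Horner steps 1 → 5 → 5, so m(3) = 5.
  α_2 = 1: Horner steps 1 → 3 → 0, so m(1) = 0.
  α_3 = 2: Horner steps 1 → 4 → 5, so m(2) = 5.
  α_4 = 5: Horner steps 1 → 0 → 4, so m(5) = 4.
  α_5 = 4: Horner steps 1 → 6 → 0, so m(4) = 0.
  α_6 = 6: Horner steps 1 → 1 → 3, so m(6) = 3.
Codeword c = [5, 0, 5, 4, 0, 3] ∈ F_7^6.


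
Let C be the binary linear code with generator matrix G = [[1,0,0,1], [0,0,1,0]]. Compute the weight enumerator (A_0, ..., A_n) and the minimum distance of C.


Weight distribution: A_0 = 1, A_1 = 1, A_2 = 1, A_3 = 1. Minimum distance d = 1.

Enumerate all 2^2 = 4 messages m ∈ F_2^2.
For each, compute codeword c = mG in F_2^4, then tally its weight.
  m = 00 → c = 0000, weight = 0.
  m = 10 → c = 1001, weight = 2.
  m = 01 → c = 0010, weight = 1.
  m = 11 → c = 1011, weight = 3.
Tally weights:
  weight 0: 1 codewords.
  weight 1: 1 codewords.
  weight 2: 1 codewords.
  weight 3: 1 codewords.
Minimum distance d = smallest w > 0 with A_w > 0 = 1.
Sanity: Σ A_w = 4 = 2^2 = 4 ✓.


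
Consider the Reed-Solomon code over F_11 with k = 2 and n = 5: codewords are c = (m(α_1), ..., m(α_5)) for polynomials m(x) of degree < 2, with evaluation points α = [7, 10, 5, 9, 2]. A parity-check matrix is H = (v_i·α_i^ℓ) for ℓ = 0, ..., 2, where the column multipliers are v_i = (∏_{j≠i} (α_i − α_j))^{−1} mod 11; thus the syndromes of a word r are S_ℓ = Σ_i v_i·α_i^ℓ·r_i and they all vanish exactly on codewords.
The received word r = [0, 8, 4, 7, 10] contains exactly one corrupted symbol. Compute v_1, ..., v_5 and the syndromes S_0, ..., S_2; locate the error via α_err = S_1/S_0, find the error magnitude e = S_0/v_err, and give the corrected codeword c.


S = (8, 3, 8), error at position 2, error magnitude e = 3, c = [0, 5, 4, 7, 10].

Step 1: column multipliers v_i = (∏_{j≠i}(α_i − α_j))^{−1} mod 11.
  i = 1 (α = 7): (7−10)(7−5)(7−9)(7−2) = (−3)·2·(−2)·5 = 60 ≡ 5, so v_1 = 5^{−1} = 9 (mod 11).
  i = 2 (α = 10): (10−7)(10−5)(10−9)(10−2) = 3·5·1·8 = 120 ≡ 10, so v_2 = 10^{−1} = 10 (mod 11).
  i = 3 (α = 5): (5−7)(5−10)(5−9)(5−2) = (−2)·(−5)·(−4)·3 = −120 ≡ 1, so v_3 = 1^{−1} = 1 (mod 11).
  i = 4 (α = 9): (9−7)(9−10)(9−5)(9−2) = 2·(−1)·4·7 = −56 ≡ 10, so v_4 = 10^{−1} = 10 (mod 11).
  i = 5 (α = 2): (2−7)(2−10)(2−5)(2−9) = (−5)·(−8)·(−3)·(−7) = 840 ≡ 4, so v_5 = 4^{−1} = 3 (mod 11).
  v = [9, 10, 1, 10, 3].
Step 2: syndromes of r = [0, 8, 4, 7, 10] (all sums mod 11).
  S_0 = Σ v_i r_i = 9·0 + 10·8 + 1·4 + 10·7 + 3·10 = 184 ≡ 8.
  S_1 = Σ v_i α_i r_i = 9·7·0 + 10·10·8 + 1·5·4 + 10·9·7 + 3·2·10 = 1510 ≡ 3.
  α_i^2 mod 11 = [5, 1, 3, 4, 4].
  S_2 = Σ v_i α_i^2 r_i = 9·5·0 + 10·1·8 + 1·3·4 + 10·4·7 + 3·4·10 = 492 ≡ 8.
  S = (8, 3, 8) ≠ 0, so r is not a codeword (an error is present).
Step 3: locate the error. For a single error e at position i, S_ℓ = v_i·e·α_i^ℓ, so α_err = S_1/S_0.
  S_0^{−1} = 8^{−1} = 7 (mod 11), so α_err = 3·7 = 21 ≡ 10 = α_2. Error position i = 2.
  Consistency check: S_2/S_1 = 8·4 = 32 ≡ 10 = α_err ✓ (single-error assumption holds).
Step 4: error magnitude e = S_0/v_2 = S_0·∏_{j≠2}(α_2 − α_j) = 8·10 = 80 ≡ 3 (mod 11).
Step 5: correct position 2: c_2 = r_2 − e = 8 − 3 ≡ 5 (mod 11). Hence c = [0, 5, 4, 7, 10].
  Check: interpolating c through the α_i gives m(x) = 3 + 9·x (degree < 2) with m(α_i) = c_i for every i, so c is indeed a codeword.


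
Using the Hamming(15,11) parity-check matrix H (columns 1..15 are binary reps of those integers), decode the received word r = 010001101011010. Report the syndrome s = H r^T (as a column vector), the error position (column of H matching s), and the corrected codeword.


s = (0, 0, 1, 1)^T, error position = 3, corrected codeword c = 011001101011010

Compute s = H r^T mod 2 one row at a time:
  s_1 = 0 + 1 + 0 + 1 + 1 + 0 + 1 + 0 = 4 ≡ 0 (mod 2).
  s_2 = 0 + 0 + 1 + 1 + 1 + 0 + 1 + 0 = 4 ≡ 0 (mod 2).
  s_3 = 1 + 0 + 1 + 1 + 0 + 1 + 1 + 0 = 5 ≡ 1 (mod 2).
  s_4 = 0 + 0 + 0 + 1 + 1 + 1 + 0 + 0 = 3 ≡ 1 (mod 2).
s = (0, 0, 1, 1)^T — this equals column 3 of H (binary 0011), so error is at position 3.
Correct: flip bit 3 of r = 010001101011010 to get c = 011001101011010.


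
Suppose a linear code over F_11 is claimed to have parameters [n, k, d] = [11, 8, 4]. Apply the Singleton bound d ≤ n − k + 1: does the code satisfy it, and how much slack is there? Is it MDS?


Singleton RHS = n − k + 1 = 4, slack = 0, bound satisfied, MDS.

Singleton bound: d ≤ n − k + 1.
Here n = 11, k = 8, so n − k + 1 = 4.
Given d = 4, check d ≤ 4: YES.
Slack = (n − k + 1) − d = 0.
The code is MDS (slack = 0).
Description: the claimed parameters are [11, 8, 4]_11; such a code would be MDS (meets Singleton bound).


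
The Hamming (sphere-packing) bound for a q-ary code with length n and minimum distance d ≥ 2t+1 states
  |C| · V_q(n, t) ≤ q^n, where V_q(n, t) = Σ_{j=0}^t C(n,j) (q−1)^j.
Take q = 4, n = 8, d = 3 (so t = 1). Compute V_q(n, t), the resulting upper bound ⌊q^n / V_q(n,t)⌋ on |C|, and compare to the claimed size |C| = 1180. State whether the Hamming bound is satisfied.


V_q(n, t) = 25, q^n = 65536, Hamming bound = 2621, |C| = 1180 ≤ bound (satisfied).

Step 1: Compute V_q(n, t) = Σ_{j=0}^1 C(n, j) (q−1)^j.
  j = 0: C(8,0)·(3)^0 = 1·1 = 1.
  j = 1: C(8,1)·(3)^1 = 8·3 = 24.
  V_q(n, t) = 1 + 24 = 25.
Step 2: q^n = 4^8 = 65536.
Step 3: Hamming bound ⌊q^n / V_q(n,t)⌋ = ⌊65536/25⌋ = 2621.
Step 4: Compare |C| = 1180 to 2621: satisfied.
The claimed |C| lies below the Hamming bound.


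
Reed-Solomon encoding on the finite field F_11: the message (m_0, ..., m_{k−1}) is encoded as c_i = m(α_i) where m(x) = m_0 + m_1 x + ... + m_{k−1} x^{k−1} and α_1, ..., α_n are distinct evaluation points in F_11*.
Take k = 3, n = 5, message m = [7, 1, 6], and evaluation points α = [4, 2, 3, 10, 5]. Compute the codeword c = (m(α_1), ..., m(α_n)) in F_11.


c = [8, 0, 9, 1, 8]

Message polynomial: m(x) = 7 + 1·x + 6·x^2 (mod 11).
For each evaluation point α_i, compute m(α_i) mod 11:
  α_1 = 4: Horner steps 6 → 3 → 8, so m(4) = 8.
  α_2 = 2: Horner steps 6 → 2 → 0, so m(2) = 0.
  α_3 = 3: Horner steps 6 → 8 → 9, so m(3) = 9.
  α_4 = 10: Horner steps 6 → 6 → 1, so m(10) = 1.
  α_5 = 5: Horner steps 6 → 9 → 8, so m(5) = 8.
Codeword c = [8, 0, 9, 1, 8] ∈ F_11^5.


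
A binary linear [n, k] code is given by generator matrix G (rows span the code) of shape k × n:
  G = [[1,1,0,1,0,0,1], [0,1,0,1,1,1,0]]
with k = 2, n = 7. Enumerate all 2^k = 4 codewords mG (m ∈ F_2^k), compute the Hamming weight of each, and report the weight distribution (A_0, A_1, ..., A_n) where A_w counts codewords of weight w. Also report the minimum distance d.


Weight distribution: A_0 = 1, A_4 = 3. Minimum distance d = 4.

Enumerate all 2^2 = 4 messages m ∈ F_2^2.
For each, compute codeword c = mG in F_2^7, then tally its weight.
  m = 00 → c = 0000000, weight = 0.
  m = 10 → c = 1101001, weight = 4.
  m = 01 → c = 0101110, weight = 4.
  m = 11 → c = 1000111, weight = 4.
Tally weights:
  weight 0: 1 codewords.
  weight 4: 3 codewords.
Minimum distance d = smallest w > 0 with A_w > 0 = 4.
Sanity: Σ A_w = 4 = 2^2 = 4 ✓.


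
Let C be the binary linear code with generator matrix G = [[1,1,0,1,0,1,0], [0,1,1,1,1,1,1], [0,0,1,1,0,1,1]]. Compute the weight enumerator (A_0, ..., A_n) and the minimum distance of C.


Weight distribution: A_0 = 1, A_2 = 1, A_4 = 5, A_6 = 1. Minimum distance d = 2.

Enumerate all 2^3 = 8 messages m ∈ F_2^3.
For each, compute codeword c = mG in F_2^7, then tally its weight.
  m = 000 → c = 0000000, weight = 0.
  m = 100 → c = 1101010, weight = 4.
  m = 010 → c = 0111111, weight = 6.
  m = 110 → c = 1010101, weight = 4.
  m = 001 → c = 0011011, weight = 4.
  m = 101 → c = 1110001, weight = 4.
  m = 011 → c = 0100100, weight = 2.
  m = 111 → c = 1001110, weight = 4.
Tally weights:
  weight 0: 1 codewords.
  weight 2: 1 codewords.
  weight 4: 5 codewords.
  weight 6: 1 codewords.
Minimum distance d = smallest w > 0 with A_w > 0 = 2.
Sanity: Σ A_w = 8 = 2^3 = 8 ✓.


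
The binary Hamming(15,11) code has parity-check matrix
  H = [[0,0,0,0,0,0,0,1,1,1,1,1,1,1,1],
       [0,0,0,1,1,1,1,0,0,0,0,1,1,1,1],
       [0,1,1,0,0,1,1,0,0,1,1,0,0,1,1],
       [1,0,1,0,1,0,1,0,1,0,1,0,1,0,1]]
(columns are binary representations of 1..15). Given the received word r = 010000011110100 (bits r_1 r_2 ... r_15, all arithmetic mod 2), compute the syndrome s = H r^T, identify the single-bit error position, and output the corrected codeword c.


s = (1, 1, 1, 1)^T, error position = 15, corrected codeword c = 010000011110101

Compute s = H r^T mod 2 one row at a time:
  s_1 = 1 + 1 + 1 + 1 + 0 + 1 + 0 + 0 = 5 ≡ 1 (mod 2).
  s_2 = 0 + 0 + 0 + 0 + 0 + 1 + 0 + 0 = 1 ≡ 1 (mod 2).
  s_3 = 1 + 0 + 0 + 0 + 1 + 1 + 0 + 0 = 3 ≡ 1 (mod 2).
  s_4 = 0 + 0 + 0 + 0 + 1 + 1 + 1 + 0 = 3 ≡ 1 (mod 2).
s = (1, 1, 1, 1)^T — this equals column 15 of H (binary 1111), so error is at position 15.
Correct: flip bit 15 of r = 010000011110100 to get c = 010000011110101.


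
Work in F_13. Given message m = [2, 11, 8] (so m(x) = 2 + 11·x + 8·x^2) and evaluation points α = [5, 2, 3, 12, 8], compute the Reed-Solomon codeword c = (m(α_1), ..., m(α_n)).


c = [10, 4, 3, 12, 4]

Message polynomial: m(x) = 2 + 11·x + 8·x^2 (mod 13).
For each evaluation point α_i, compute m(α_i) mod 13:
  α_1 = 5: Horner steps 8 → 12 → 10, so m(5) = 10.
  α_2 = 2: Horner steps 8 → 1 → 4, so m(2) = 4.
  α_3 = 3: Horner steps 8 → 9 → 3, so m(3) = 3.
  α_4 = 12: Horner steps 8 → 3 → 12, so m(12) = 12.
  α_5 = 8: Horner steps 8 → 10 → 4, so m(8) = 4.
Codeword c = [10, 4, 3, 12, 4] ∈ F_13^5.


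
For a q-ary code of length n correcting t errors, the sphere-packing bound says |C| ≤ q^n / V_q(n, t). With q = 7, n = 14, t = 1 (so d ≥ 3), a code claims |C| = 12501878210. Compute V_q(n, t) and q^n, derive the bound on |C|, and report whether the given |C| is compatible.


V_q(n, t) = 85, q^n = 678223072849, Hamming bound = 7979094974, |C| = 12501878210 > bound (violated).

Step 1: Compute V_q(n, t) = Σ_{j=0}^1 C(n, j) (q−1)^j.
  j = 0: C(14,0)·(6)^0 = 1·1 = 1.
  j = 1: C(14,1)·(6)^1 = 14·6 = 84.
  V_q(n, t) = 1 + 84 = 85.
Step 2: q^n = 7^14 = 678223072849.
Step 3: Hamming bound ⌊q^n / V_q(n,t)⌋ = ⌊678223072849/85⌋ = 7979094974.
Step 4: Compare |C| = 12501878210 to 7979094974: violated.
The claimed |C| lies above the Hamming bound, so no 7-ary code of length 14 with d ≥ 3 can have 12501878210 codewords.


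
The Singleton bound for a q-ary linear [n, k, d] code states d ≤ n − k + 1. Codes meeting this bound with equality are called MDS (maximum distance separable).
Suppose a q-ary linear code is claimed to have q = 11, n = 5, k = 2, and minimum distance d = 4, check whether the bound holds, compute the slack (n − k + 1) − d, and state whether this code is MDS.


Singleton RHS = n − k + 1 = 4, slack = 0, bound satisfied, MDS.

Singleton bound: d ≤ n − k + 1.
Here n = 5, k = 2, so n − k + 1 = 4.
Given d = 4, check d ≤ 4: YES.
Slack = (n − k + 1) − d = 0.
The code is MDS (slack = 0).
Description: the claimed parameters are [5, 2, 4]_11; such a code would be MDS (meets Singleton bound).


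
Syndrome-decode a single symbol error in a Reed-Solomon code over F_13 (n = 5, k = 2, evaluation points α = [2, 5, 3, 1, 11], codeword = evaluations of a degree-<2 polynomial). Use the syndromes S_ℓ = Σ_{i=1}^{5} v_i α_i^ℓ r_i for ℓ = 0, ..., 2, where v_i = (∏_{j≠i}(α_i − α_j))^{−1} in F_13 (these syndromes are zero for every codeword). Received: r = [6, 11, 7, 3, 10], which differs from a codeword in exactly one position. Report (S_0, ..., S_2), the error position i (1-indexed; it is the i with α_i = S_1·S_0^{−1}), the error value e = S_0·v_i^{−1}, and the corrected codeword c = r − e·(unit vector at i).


S = (12, 11, 9), error at position 1, error magnitude e = 1, c = [5, 11, 7, 3, 10].

Step 1: column multipliers v_i = (∏_{j≠i}(α_i − α_j))^{−1} mod 13.
  i = 1 (α = 2): (2−5)(2−3)(2−1)(2−11) = (−3)·(−1)·1·(−9) = −27 ≡ 12, so v_1 = 12^{−1} = 12 (mod 13).
  i = 2 (α = 5): (5−2)(5−3)(5−1)(5−11) = 3·2·4·(−6) = −144 ≡ 12, so v_2 = 12^{−1} = 12 (mod 13).
  i = 3 (α = 3): (3−2)(3−5)(3−1)(3−11) = 1·(−2)·2·(−8) = 32 ≡ 6, so v_3 = 6^{−1} = 11 (mod 13).
  i = 4 (α = 1): (1−2)(1−5)(1−3)(1−11) = (−1)·(−4)·(−2)·(−10) = 80 ≡ 2, so v_4 = 2^{−1} = 7 (mod 13).
  i = 5 (α = 11): (11−2)(11−5)(11−3)(11−1) = 9·6·8·10 = 4320 ≡ 4, so v_5 = 4^{−1} = 10 (mod 13).
  v = [12, 12, 11, 7, 10].
Step 2: syndromes of r = [6, 11, 7, 3, 10] (all sums mod 13).
  S_0 = Σ v_i r_i = 12·6 + 12·11 + 11·7 + 7·3 + 10·10 = 402 ≡ 12.
  S_1 = Σ v_i α_i r_i = 12·2·6 + 12·5·11 + 11·3·7 + 7·1·3 + 10·11·10 = 2156 ≡ 11.
  α_i^2 mod 13 = [4, 12, 9, 1, 4].
  S_2 = Σ v_i α_i^2 r_i = 12·4·6 + 12·12·11 + 11·9·7 + 7·1·3 + 10·4·10 = 2986 ≡ 9.
  S = (12, 11, 9) ≠ 0, so r is not a codeword (an error is present).
Step 3: locate the error. For a single error e at position i, S_ℓ = v_i·e·α_i^ℓ, so α_err = S_1/S_0.
  S_0^{−1} = 12^{−1} = 12 (mod 13), so α_err = 11·12 = 132 ≡ 2 = α_1. Error position i = 1.
  Consistency check: S_2/S_1 = 9·6 = 54 ≡ 2 = α_err ✓ (single-error assumption holds).
Step 4: error magnitude e = S_0/v_1 = S_0·∏_{j≠1}(α_1 − α_j) = 12·12 = 144 ≡ 1 (mod 13).
Step 5: correct position 1: c_1 = r_1 − e = 6 − 1 ≡ 5 (mod 13). Hence c = [5, 11, 7, 3, 10].
  Check: interpolating c through the α_i gives m(x) = 1 + 2·x (degree < 2) with m(α_i) = c_i for every i, so c is indeed a codeword.


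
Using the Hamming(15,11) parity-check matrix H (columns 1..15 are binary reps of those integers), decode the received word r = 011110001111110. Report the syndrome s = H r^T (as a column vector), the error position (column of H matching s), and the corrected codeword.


s = (0, 1, 1, 1)^T, error position = 7, corrected codeword c = 011110101111110

Compute s = H r^T mod 2 one row at a time:
  s_1 = 0 + 1 + 1 + 1 + 1 + 1 + 1 + 0 = 6 ≡ 0 (mod 2).
  s_2 = 1 + 1 + 0 + 0 + 1 + 1 + 1 + 0 = 5 ≡ 1 (mod 2).
  s_3 = 1 + 1 + 0 + 0 + 1 + 1 + 1 + 0 = 5 ≡ 1 (mod 2).
  s_4 = 0 + 1 + 1 + 0 + 1 + 1 + 1 + 0 = 5 ≡ 1 (mod 2).
s = (0, 1, 1, 1)^T — this equals column 7 of H (binary 0111), so error is at position 7.
Correct: flip bit 7 of r = 011110001111110 to get c = 011110101111110.
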